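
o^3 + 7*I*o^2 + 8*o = o*(o - I)*(o + 8*I)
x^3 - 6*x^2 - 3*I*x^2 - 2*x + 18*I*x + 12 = (x - 6)*(x - 2*I)*(x - I)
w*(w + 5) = w^2 + 5*w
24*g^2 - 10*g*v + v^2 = (-6*g + v)*(-4*g + v)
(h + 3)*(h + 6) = h^2 + 9*h + 18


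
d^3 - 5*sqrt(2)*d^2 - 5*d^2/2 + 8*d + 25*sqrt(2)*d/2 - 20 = (d - 5/2)*(d - 4*sqrt(2))*(d - sqrt(2))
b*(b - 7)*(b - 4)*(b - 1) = b^4 - 12*b^3 + 39*b^2 - 28*b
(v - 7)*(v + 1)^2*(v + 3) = v^4 - 2*v^3 - 28*v^2 - 46*v - 21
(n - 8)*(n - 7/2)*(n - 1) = n^3 - 25*n^2/2 + 79*n/2 - 28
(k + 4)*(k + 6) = k^2 + 10*k + 24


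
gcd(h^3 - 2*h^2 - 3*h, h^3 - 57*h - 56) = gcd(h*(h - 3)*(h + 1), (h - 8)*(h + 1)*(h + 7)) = h + 1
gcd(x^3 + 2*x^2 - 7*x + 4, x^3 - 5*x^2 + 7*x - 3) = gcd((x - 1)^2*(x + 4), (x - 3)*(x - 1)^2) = x^2 - 2*x + 1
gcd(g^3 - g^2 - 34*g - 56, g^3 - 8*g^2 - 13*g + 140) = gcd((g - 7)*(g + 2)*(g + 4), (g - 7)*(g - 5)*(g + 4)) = g^2 - 3*g - 28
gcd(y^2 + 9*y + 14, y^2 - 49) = y + 7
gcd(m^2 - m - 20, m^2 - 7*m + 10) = m - 5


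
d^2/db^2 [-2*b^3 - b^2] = -12*b - 2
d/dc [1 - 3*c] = -3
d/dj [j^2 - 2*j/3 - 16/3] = 2*j - 2/3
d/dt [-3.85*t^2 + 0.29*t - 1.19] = 0.29 - 7.7*t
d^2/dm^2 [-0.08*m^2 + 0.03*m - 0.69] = -0.160000000000000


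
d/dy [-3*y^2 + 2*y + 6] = 2 - 6*y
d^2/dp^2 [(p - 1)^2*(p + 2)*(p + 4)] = 12*p^2 + 24*p - 6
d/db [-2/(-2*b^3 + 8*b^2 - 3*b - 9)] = 2*(-6*b^2 + 16*b - 3)/(2*b^3 - 8*b^2 + 3*b + 9)^2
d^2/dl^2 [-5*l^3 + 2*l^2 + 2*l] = 4 - 30*l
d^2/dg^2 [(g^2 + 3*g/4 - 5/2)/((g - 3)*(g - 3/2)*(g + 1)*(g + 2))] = 3*(16*g^5 - 96*g^4 + 252*g^3 - 389*g^2 + 342*g - 105)/(8*g^9 - 84*g^8 + 294*g^7 - 235*g^6 - 756*g^5 + 1323*g^4 + 486*g^3 - 1701*g^2 + 729)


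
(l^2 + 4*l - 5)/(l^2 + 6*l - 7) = (l + 5)/(l + 7)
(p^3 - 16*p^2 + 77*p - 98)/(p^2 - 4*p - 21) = (p^2 - 9*p + 14)/(p + 3)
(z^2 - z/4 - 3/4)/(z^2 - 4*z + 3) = (z + 3/4)/(z - 3)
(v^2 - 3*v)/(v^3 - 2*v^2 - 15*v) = (3 - v)/(-v^2 + 2*v + 15)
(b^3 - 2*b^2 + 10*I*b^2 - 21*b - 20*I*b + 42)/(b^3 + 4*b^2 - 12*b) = (b^2 + 10*I*b - 21)/(b*(b + 6))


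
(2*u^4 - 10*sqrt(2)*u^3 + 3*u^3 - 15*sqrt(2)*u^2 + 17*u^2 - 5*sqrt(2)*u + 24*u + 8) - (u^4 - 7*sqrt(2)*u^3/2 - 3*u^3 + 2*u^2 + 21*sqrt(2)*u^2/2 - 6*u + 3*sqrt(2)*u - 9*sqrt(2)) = u^4 - 13*sqrt(2)*u^3/2 + 6*u^3 - 51*sqrt(2)*u^2/2 + 15*u^2 - 8*sqrt(2)*u + 30*u + 8 + 9*sqrt(2)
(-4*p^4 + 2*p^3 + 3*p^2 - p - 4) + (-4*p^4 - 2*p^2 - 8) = -8*p^4 + 2*p^3 + p^2 - p - 12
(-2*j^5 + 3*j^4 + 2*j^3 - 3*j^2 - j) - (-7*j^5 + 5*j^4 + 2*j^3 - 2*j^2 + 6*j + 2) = 5*j^5 - 2*j^4 - j^2 - 7*j - 2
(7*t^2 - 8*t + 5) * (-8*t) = -56*t^3 + 64*t^2 - 40*t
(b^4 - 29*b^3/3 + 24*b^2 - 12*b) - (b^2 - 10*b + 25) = b^4 - 29*b^3/3 + 23*b^2 - 2*b - 25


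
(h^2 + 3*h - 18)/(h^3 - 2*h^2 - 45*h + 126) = (h + 6)/(h^2 + h - 42)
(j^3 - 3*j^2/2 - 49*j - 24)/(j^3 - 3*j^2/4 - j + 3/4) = 2*(2*j^3 - 3*j^2 - 98*j - 48)/(4*j^3 - 3*j^2 - 4*j + 3)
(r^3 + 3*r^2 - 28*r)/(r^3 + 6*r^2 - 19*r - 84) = r/(r + 3)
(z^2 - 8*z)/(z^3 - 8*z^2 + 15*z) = (z - 8)/(z^2 - 8*z + 15)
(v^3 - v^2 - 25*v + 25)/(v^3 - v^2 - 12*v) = (-v^3 + v^2 + 25*v - 25)/(v*(-v^2 + v + 12))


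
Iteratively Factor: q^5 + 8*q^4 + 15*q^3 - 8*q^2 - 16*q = (q - 1)*(q^4 + 9*q^3 + 24*q^2 + 16*q) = q*(q - 1)*(q^3 + 9*q^2 + 24*q + 16) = q*(q - 1)*(q + 1)*(q^2 + 8*q + 16) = q*(q - 1)*(q + 1)*(q + 4)*(q + 4)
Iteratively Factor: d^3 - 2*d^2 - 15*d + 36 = (d - 3)*(d^2 + d - 12) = (d - 3)*(d + 4)*(d - 3)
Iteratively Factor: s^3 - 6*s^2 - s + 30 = (s - 5)*(s^2 - s - 6) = (s - 5)*(s - 3)*(s + 2)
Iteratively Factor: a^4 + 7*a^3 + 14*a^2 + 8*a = (a)*(a^3 + 7*a^2 + 14*a + 8) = a*(a + 2)*(a^2 + 5*a + 4) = a*(a + 1)*(a + 2)*(a + 4)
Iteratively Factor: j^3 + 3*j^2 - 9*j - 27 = (j + 3)*(j^2 - 9) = (j - 3)*(j + 3)*(j + 3)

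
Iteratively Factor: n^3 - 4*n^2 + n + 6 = (n - 3)*(n^2 - n - 2) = (n - 3)*(n + 1)*(n - 2)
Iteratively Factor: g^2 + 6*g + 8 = (g + 2)*(g + 4)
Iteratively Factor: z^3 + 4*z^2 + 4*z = (z + 2)*(z^2 + 2*z) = (z + 2)^2*(z)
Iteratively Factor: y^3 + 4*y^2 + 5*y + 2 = (y + 1)*(y^2 + 3*y + 2) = (y + 1)*(y + 2)*(y + 1)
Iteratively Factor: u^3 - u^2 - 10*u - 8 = (u + 1)*(u^2 - 2*u - 8) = (u + 1)*(u + 2)*(u - 4)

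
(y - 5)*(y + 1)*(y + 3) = y^3 - y^2 - 17*y - 15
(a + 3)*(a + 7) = a^2 + 10*a + 21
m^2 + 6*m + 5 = (m + 1)*(m + 5)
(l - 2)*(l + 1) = l^2 - l - 2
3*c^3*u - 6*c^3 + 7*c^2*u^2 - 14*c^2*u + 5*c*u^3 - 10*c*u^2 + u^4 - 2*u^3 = (c + u)^2*(3*c + u)*(u - 2)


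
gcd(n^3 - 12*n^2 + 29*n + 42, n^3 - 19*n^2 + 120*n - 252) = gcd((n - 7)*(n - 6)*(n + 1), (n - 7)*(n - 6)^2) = n^2 - 13*n + 42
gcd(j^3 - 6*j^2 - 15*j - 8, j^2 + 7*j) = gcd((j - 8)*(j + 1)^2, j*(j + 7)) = 1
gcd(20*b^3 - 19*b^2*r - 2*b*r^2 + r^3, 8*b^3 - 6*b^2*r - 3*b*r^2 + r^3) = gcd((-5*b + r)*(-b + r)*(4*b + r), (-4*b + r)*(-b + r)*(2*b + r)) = -b + r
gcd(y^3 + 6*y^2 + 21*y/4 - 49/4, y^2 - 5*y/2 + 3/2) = y - 1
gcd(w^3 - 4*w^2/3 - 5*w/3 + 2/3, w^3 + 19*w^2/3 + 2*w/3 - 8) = 1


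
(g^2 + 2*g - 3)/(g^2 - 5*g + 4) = (g + 3)/(g - 4)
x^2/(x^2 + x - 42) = x^2/(x^2 + x - 42)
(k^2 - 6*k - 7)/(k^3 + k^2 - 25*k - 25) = (k - 7)/(k^2 - 25)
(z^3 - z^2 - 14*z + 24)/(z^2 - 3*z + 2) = (z^2 + z - 12)/(z - 1)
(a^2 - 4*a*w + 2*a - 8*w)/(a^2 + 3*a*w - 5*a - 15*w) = (a^2 - 4*a*w + 2*a - 8*w)/(a^2 + 3*a*w - 5*a - 15*w)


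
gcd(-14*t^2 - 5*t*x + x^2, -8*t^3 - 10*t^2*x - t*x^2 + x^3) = 2*t + x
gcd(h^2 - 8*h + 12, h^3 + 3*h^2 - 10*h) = h - 2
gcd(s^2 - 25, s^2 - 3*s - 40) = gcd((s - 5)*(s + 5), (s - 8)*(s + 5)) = s + 5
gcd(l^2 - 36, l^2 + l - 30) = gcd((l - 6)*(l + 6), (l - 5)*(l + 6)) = l + 6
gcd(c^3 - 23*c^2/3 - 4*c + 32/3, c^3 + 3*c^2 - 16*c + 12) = c - 1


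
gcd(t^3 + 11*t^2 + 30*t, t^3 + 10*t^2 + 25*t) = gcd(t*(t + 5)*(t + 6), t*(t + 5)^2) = t^2 + 5*t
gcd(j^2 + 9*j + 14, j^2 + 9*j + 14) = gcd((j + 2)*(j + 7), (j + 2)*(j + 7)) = j^2 + 9*j + 14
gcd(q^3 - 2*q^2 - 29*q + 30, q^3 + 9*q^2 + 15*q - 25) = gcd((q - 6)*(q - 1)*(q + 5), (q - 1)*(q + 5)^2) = q^2 + 4*q - 5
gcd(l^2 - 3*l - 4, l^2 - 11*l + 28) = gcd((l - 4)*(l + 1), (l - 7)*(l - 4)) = l - 4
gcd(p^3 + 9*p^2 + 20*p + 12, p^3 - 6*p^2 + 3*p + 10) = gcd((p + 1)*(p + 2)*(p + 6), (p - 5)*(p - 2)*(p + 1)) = p + 1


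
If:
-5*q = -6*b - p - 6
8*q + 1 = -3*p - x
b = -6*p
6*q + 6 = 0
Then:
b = -66/35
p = 11/35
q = -1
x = 212/35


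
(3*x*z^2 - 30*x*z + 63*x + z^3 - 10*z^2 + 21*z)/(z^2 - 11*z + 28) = (3*x*z - 9*x + z^2 - 3*z)/(z - 4)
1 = 1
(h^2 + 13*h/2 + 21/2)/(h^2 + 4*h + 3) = (h + 7/2)/(h + 1)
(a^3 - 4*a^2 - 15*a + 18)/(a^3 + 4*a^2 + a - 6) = (a - 6)/(a + 2)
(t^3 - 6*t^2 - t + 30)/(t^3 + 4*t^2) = (t^3 - 6*t^2 - t + 30)/(t^2*(t + 4))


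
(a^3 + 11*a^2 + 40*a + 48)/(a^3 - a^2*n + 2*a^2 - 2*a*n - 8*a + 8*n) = (a^2 + 7*a + 12)/(a^2 - a*n - 2*a + 2*n)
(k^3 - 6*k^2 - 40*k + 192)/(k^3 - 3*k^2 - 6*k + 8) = (k^2 - 2*k - 48)/(k^2 + k - 2)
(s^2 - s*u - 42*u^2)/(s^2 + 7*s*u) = (s^2 - s*u - 42*u^2)/(s*(s + 7*u))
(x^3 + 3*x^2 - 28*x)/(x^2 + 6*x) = (x^2 + 3*x - 28)/(x + 6)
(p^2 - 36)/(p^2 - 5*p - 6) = (p + 6)/(p + 1)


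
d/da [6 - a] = -1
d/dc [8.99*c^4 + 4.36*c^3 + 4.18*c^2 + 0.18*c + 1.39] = 35.96*c^3 + 13.08*c^2 + 8.36*c + 0.18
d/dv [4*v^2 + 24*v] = 8*v + 24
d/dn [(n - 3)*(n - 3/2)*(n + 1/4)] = 3*n^2 - 17*n/2 + 27/8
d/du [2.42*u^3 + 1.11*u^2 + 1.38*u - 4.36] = 7.26*u^2 + 2.22*u + 1.38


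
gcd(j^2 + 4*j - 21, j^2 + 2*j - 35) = j + 7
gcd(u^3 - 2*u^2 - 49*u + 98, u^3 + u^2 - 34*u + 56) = u^2 + 5*u - 14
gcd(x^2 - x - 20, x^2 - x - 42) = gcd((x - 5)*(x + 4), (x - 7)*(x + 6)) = 1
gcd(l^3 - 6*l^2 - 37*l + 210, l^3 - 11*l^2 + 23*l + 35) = l^2 - 12*l + 35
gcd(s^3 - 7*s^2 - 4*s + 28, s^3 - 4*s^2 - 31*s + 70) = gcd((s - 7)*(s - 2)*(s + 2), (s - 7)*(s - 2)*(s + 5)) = s^2 - 9*s + 14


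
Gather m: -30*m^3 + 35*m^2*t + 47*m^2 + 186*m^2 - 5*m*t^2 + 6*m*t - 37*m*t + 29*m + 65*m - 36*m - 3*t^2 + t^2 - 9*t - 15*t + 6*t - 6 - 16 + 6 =-30*m^3 + m^2*(35*t + 233) + m*(-5*t^2 - 31*t + 58) - 2*t^2 - 18*t - 16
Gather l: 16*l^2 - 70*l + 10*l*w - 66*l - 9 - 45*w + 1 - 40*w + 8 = 16*l^2 + l*(10*w - 136) - 85*w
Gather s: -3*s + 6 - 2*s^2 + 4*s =-2*s^2 + s + 6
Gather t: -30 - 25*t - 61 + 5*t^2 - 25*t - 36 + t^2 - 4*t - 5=6*t^2 - 54*t - 132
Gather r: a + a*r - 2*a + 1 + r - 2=-a + r*(a + 1) - 1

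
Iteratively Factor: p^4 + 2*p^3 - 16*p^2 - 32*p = (p)*(p^3 + 2*p^2 - 16*p - 32) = p*(p - 4)*(p^2 + 6*p + 8) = p*(p - 4)*(p + 2)*(p + 4)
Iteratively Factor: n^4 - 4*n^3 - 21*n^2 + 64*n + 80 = (n - 4)*(n^3 - 21*n - 20) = (n - 4)*(n + 1)*(n^2 - n - 20) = (n - 4)*(n + 1)*(n + 4)*(n - 5)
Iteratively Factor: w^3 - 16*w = (w - 4)*(w^2 + 4*w) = (w - 4)*(w + 4)*(w)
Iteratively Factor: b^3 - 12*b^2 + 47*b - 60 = (b - 5)*(b^2 - 7*b + 12) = (b - 5)*(b - 3)*(b - 4)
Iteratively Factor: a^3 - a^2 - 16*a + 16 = (a - 1)*(a^2 - 16) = (a - 1)*(a + 4)*(a - 4)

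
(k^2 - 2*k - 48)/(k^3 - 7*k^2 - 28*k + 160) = (k + 6)/(k^2 + k - 20)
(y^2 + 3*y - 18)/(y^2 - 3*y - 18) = (-y^2 - 3*y + 18)/(-y^2 + 3*y + 18)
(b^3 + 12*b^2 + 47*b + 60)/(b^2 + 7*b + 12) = b + 5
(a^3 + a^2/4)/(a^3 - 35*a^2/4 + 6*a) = a*(4*a + 1)/(4*a^2 - 35*a + 24)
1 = 1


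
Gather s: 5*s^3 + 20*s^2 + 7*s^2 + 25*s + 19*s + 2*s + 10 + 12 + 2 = 5*s^3 + 27*s^2 + 46*s + 24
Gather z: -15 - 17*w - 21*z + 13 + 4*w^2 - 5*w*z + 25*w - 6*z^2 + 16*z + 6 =4*w^2 + 8*w - 6*z^2 + z*(-5*w - 5) + 4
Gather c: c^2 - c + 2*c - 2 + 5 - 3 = c^2 + c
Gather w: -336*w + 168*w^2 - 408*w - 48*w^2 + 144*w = 120*w^2 - 600*w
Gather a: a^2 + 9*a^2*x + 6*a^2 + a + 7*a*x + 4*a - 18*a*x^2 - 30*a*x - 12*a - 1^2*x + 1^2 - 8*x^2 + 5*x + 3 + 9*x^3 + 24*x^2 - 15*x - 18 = a^2*(9*x + 7) + a*(-18*x^2 - 23*x - 7) + 9*x^3 + 16*x^2 - 11*x - 14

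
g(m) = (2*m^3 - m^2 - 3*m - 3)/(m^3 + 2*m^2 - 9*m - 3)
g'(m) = (-3*m^2 - 4*m + 9)*(2*m^3 - m^2 - 3*m - 3)/(m^3 + 2*m^2 - 9*m - 3)^2 + (6*m^2 - 2*m - 3)/(m^3 + 2*m^2 - 9*m - 3) = (5*m^4 - 30*m^3 + 6*m^2 + 18*m - 18)/(m^6 + 4*m^5 - 14*m^4 - 42*m^3 + 69*m^2 + 54*m + 9)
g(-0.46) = -1.38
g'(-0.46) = -10.18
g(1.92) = -0.29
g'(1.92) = -3.11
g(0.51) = 0.65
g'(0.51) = -0.23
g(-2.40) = -1.79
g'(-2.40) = 2.09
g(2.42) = 11.06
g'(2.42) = -157.97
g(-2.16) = -1.36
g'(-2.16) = 1.55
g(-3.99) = -109.03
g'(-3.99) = 2104.40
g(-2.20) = -1.42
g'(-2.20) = 1.63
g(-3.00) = -3.80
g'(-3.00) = 5.32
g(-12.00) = 2.67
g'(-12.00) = 0.09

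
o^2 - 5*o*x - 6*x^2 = (o - 6*x)*(o + x)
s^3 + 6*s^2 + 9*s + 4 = (s + 1)^2*(s + 4)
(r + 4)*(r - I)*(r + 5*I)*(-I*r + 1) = -I*r^4 + 5*r^3 - 4*I*r^3 + 20*r^2 - I*r^2 + 5*r - 4*I*r + 20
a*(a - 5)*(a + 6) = a^3 + a^2 - 30*a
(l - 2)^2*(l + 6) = l^3 + 2*l^2 - 20*l + 24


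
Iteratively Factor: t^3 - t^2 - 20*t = (t)*(t^2 - t - 20) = t*(t + 4)*(t - 5)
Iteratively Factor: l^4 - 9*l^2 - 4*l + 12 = (l - 1)*(l^3 + l^2 - 8*l - 12) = (l - 1)*(l + 2)*(l^2 - l - 6) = (l - 3)*(l - 1)*(l + 2)*(l + 2)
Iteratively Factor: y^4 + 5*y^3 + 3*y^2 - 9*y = (y + 3)*(y^3 + 2*y^2 - 3*y) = y*(y + 3)*(y^2 + 2*y - 3) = y*(y - 1)*(y + 3)*(y + 3)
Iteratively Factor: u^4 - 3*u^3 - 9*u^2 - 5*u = (u)*(u^3 - 3*u^2 - 9*u - 5) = u*(u - 5)*(u^2 + 2*u + 1) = u*(u - 5)*(u + 1)*(u + 1)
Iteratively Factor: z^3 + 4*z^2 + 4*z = (z + 2)*(z^2 + 2*z) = z*(z + 2)*(z + 2)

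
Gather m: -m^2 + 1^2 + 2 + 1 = 4 - m^2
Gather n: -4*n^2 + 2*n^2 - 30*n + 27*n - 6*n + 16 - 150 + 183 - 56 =-2*n^2 - 9*n - 7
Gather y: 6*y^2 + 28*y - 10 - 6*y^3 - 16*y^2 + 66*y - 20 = -6*y^3 - 10*y^2 + 94*y - 30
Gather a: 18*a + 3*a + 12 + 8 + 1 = 21*a + 21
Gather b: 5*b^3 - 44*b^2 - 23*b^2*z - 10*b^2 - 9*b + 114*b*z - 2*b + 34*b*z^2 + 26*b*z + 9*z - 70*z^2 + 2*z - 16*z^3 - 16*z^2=5*b^3 + b^2*(-23*z - 54) + b*(34*z^2 + 140*z - 11) - 16*z^3 - 86*z^2 + 11*z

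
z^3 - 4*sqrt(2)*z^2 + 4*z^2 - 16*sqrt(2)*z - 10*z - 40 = (z + 4)*(z - 5*sqrt(2))*(z + sqrt(2))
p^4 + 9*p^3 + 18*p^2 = p^2*(p + 3)*(p + 6)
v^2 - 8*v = v*(v - 8)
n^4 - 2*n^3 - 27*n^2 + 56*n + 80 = (n - 4)^2*(n + 1)*(n + 5)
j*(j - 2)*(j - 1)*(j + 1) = j^4 - 2*j^3 - j^2 + 2*j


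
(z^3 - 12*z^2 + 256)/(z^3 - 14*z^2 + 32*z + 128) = (z + 4)/(z + 2)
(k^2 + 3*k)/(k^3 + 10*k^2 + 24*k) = (k + 3)/(k^2 + 10*k + 24)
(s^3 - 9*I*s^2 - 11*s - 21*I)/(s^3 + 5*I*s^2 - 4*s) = (s^2 - 10*I*s - 21)/(s*(s + 4*I))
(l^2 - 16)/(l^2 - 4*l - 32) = (l - 4)/(l - 8)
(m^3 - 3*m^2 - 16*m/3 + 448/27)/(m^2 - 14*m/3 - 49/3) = (9*m^2 - 48*m + 64)/(9*(m - 7))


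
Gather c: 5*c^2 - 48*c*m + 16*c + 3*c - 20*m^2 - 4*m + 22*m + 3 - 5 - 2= 5*c^2 + c*(19 - 48*m) - 20*m^2 + 18*m - 4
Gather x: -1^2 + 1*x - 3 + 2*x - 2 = 3*x - 6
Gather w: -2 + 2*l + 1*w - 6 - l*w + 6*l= 8*l + w*(1 - l) - 8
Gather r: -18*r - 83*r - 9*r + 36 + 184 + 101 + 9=330 - 110*r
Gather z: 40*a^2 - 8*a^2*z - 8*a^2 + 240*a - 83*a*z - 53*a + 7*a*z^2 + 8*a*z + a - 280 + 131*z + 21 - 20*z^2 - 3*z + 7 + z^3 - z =32*a^2 + 188*a + z^3 + z^2*(7*a - 20) + z*(-8*a^2 - 75*a + 127) - 252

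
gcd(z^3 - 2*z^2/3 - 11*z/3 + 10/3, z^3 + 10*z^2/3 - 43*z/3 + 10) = z^2 - 8*z/3 + 5/3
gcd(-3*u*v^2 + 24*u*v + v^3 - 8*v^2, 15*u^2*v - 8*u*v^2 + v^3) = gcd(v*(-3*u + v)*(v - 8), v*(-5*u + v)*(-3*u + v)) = 3*u*v - v^2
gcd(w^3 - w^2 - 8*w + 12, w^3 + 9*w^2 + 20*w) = 1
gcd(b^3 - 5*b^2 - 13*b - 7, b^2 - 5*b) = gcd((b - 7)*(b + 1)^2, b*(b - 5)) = 1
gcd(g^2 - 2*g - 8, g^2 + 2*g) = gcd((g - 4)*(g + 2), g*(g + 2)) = g + 2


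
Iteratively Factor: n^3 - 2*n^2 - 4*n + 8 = (n - 2)*(n^2 - 4) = (n - 2)^2*(n + 2)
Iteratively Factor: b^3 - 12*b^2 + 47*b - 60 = (b - 5)*(b^2 - 7*b + 12) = (b - 5)*(b - 3)*(b - 4)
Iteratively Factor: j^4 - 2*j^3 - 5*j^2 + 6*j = (j)*(j^3 - 2*j^2 - 5*j + 6) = j*(j + 2)*(j^2 - 4*j + 3) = j*(j - 3)*(j + 2)*(j - 1)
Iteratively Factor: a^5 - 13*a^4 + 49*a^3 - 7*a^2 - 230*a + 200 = (a - 1)*(a^4 - 12*a^3 + 37*a^2 + 30*a - 200) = (a - 5)*(a - 1)*(a^3 - 7*a^2 + 2*a + 40) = (a - 5)*(a - 1)*(a + 2)*(a^2 - 9*a + 20) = (a - 5)*(a - 4)*(a - 1)*(a + 2)*(a - 5)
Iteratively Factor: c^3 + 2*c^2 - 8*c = (c)*(c^2 + 2*c - 8) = c*(c - 2)*(c + 4)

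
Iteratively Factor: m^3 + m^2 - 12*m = (m - 3)*(m^2 + 4*m) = m*(m - 3)*(m + 4)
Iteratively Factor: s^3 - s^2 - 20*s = (s - 5)*(s^2 + 4*s) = (s - 5)*(s + 4)*(s)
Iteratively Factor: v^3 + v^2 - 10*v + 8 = (v - 2)*(v^2 + 3*v - 4) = (v - 2)*(v - 1)*(v + 4)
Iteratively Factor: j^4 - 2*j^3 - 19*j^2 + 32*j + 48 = (j + 1)*(j^3 - 3*j^2 - 16*j + 48) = (j + 1)*(j + 4)*(j^2 - 7*j + 12) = (j - 3)*(j + 1)*(j + 4)*(j - 4)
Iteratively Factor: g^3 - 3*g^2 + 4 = (g - 2)*(g^2 - g - 2) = (g - 2)*(g + 1)*(g - 2)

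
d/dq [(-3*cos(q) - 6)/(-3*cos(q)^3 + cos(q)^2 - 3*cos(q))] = 3*(cos(q) + 17*cos(2*q) + 3*cos(3*q) + 29)*sin(q)/(2*(3*sin(q)^2 + cos(q) - 6)^2*cos(q)^2)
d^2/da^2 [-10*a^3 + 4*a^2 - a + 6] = 8 - 60*a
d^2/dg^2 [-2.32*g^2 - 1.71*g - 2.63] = -4.64000000000000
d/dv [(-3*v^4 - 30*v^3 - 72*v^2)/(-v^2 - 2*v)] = 6*(v^3 + 8*v^2 + 20*v + 24)/(v^2 + 4*v + 4)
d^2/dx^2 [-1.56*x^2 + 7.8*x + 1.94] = -3.12000000000000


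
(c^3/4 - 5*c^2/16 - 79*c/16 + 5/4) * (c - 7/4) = c^4/4 - 3*c^3/4 - 281*c^2/64 + 633*c/64 - 35/16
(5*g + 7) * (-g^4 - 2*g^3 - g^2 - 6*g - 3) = -5*g^5 - 17*g^4 - 19*g^3 - 37*g^2 - 57*g - 21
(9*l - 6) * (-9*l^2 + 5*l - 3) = -81*l^3 + 99*l^2 - 57*l + 18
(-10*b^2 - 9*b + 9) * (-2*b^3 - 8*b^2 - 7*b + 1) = 20*b^5 + 98*b^4 + 124*b^3 - 19*b^2 - 72*b + 9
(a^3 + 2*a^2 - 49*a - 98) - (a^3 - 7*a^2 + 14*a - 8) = 9*a^2 - 63*a - 90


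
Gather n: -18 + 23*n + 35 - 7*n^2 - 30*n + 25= -7*n^2 - 7*n + 42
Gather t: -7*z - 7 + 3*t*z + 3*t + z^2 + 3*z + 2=t*(3*z + 3) + z^2 - 4*z - 5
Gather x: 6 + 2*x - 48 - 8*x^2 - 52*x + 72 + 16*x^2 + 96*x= 8*x^2 + 46*x + 30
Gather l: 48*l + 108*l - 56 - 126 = 156*l - 182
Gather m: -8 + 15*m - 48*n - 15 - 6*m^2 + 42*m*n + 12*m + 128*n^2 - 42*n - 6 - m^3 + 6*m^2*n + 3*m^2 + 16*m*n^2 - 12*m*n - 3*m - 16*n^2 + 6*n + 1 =-m^3 + m^2*(6*n - 3) + m*(16*n^2 + 30*n + 24) + 112*n^2 - 84*n - 28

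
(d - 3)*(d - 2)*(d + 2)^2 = d^4 - d^3 - 10*d^2 + 4*d + 24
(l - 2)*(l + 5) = l^2 + 3*l - 10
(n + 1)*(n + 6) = n^2 + 7*n + 6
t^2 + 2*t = t*(t + 2)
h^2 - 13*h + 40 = (h - 8)*(h - 5)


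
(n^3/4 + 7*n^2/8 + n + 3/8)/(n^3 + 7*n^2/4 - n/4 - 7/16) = 2*(2*n^3 + 7*n^2 + 8*n + 3)/(16*n^3 + 28*n^2 - 4*n - 7)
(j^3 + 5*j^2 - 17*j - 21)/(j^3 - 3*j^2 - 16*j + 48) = (j^2 + 8*j + 7)/(j^2 - 16)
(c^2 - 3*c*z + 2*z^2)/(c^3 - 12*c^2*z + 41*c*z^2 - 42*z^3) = (c - z)/(c^2 - 10*c*z + 21*z^2)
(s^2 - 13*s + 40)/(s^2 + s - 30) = (s - 8)/(s + 6)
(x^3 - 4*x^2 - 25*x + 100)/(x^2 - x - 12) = (x^2 - 25)/(x + 3)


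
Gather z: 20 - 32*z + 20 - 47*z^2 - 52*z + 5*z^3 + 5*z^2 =5*z^3 - 42*z^2 - 84*z + 40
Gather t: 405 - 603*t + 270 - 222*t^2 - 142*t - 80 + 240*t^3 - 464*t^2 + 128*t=240*t^3 - 686*t^2 - 617*t + 595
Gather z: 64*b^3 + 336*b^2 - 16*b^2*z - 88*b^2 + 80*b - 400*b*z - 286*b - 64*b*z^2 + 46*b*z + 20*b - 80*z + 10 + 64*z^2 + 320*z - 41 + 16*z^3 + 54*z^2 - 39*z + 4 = 64*b^3 + 248*b^2 - 186*b + 16*z^3 + z^2*(118 - 64*b) + z*(-16*b^2 - 354*b + 201) - 27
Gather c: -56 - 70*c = -70*c - 56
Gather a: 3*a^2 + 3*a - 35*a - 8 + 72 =3*a^2 - 32*a + 64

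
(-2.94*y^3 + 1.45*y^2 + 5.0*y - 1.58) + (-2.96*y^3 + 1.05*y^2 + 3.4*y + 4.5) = -5.9*y^3 + 2.5*y^2 + 8.4*y + 2.92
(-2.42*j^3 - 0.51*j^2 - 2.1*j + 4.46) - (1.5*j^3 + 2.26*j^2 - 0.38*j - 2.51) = -3.92*j^3 - 2.77*j^2 - 1.72*j + 6.97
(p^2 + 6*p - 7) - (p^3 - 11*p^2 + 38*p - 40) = -p^3 + 12*p^2 - 32*p + 33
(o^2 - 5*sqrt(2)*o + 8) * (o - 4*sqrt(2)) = o^3 - 9*sqrt(2)*o^2 + 48*o - 32*sqrt(2)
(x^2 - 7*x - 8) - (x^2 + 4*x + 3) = -11*x - 11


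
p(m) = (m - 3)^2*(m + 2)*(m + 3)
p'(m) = (m - 3)^2*(m + 2) + (m - 3)^2*(m + 3) + (m + 2)*(m + 3)*(2*m - 6)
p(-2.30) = -5.90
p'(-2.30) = 13.46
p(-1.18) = 26.08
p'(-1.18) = 33.65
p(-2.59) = -7.56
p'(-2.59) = -2.92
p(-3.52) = 33.60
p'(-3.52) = -97.03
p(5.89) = 585.83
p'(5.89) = 545.57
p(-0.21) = 51.46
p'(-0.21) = 15.13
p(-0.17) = 52.04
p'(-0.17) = 13.99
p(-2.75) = -6.20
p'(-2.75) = -14.38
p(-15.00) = 50544.00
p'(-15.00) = -13716.00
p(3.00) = 0.00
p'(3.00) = 0.00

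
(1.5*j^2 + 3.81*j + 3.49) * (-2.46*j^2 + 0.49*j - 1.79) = -3.69*j^4 - 8.6376*j^3 - 9.4035*j^2 - 5.1098*j - 6.2471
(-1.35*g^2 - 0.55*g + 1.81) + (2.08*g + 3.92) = -1.35*g^2 + 1.53*g + 5.73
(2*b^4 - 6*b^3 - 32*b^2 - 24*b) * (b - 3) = 2*b^5 - 12*b^4 - 14*b^3 + 72*b^2 + 72*b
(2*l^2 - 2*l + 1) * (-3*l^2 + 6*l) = -6*l^4 + 18*l^3 - 15*l^2 + 6*l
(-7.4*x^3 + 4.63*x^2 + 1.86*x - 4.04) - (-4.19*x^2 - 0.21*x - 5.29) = -7.4*x^3 + 8.82*x^2 + 2.07*x + 1.25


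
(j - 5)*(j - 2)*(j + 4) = j^3 - 3*j^2 - 18*j + 40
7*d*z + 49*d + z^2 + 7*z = (7*d + z)*(z + 7)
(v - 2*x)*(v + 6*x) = v^2 + 4*v*x - 12*x^2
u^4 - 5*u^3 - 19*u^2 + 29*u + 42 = (u - 7)*(u - 2)*(u + 1)*(u + 3)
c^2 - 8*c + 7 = (c - 7)*(c - 1)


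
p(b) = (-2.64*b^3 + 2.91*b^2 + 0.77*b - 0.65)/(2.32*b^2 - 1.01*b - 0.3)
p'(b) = (1.01 - 4.64*b)*(-2.64*b^3 + 2.91*b^2 + 0.77*b - 0.65)/(2.32*b^2 - 1.01*b - 0.3)^2 + (-7.92*b^2 + 5.82*b + 0.77)/(2.32*b^2 - 1.01*b - 0.3) = (-6.1248*b^4 + 5.3328*b^3 - 2.3495*b^2 + 1.27*b - 0.8875)/(5.3824*b^4 - 4.6864*b^3 - 0.3719*b^2 + 0.606*b + 0.09)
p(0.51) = -0.71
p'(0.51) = -12.45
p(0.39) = 0.19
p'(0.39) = -4.94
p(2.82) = -2.26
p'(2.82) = -1.21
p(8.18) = -8.49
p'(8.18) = -1.15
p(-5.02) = 6.37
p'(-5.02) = -1.16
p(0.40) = 0.14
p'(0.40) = -5.15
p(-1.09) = 1.51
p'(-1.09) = -1.63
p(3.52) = -3.09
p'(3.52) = -1.18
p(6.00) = -5.98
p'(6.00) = -1.15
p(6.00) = -5.98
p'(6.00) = -1.15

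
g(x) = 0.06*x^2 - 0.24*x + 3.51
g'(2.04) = 0.00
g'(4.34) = 0.28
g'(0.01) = -0.24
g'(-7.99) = -1.20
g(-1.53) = 4.02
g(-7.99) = 9.26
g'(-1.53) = -0.42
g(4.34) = 3.60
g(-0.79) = 3.74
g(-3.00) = 4.77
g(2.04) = 3.27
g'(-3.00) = -0.60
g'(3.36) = 0.16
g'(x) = 0.12*x - 0.24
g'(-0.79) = -0.33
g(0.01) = 3.51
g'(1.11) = -0.11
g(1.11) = 3.32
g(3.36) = 3.38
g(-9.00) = 10.53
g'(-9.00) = -1.32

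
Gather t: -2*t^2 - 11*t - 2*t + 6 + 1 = -2*t^2 - 13*t + 7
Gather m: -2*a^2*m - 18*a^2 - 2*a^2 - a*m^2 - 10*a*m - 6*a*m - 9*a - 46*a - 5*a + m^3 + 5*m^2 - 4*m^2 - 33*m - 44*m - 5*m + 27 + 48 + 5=-20*a^2 - 60*a + m^3 + m^2*(1 - a) + m*(-2*a^2 - 16*a - 82) + 80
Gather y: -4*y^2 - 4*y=-4*y^2 - 4*y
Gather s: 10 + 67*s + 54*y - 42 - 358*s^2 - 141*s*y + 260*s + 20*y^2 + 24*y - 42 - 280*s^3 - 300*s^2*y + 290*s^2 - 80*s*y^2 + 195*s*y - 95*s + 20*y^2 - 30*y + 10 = -280*s^3 + s^2*(-300*y - 68) + s*(-80*y^2 + 54*y + 232) + 40*y^2 + 48*y - 64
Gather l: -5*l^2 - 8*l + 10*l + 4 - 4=-5*l^2 + 2*l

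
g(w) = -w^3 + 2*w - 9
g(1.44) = -9.11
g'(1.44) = -4.22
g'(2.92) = -23.58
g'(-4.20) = -50.92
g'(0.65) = 0.73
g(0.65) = -7.97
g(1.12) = -8.16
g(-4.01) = 47.46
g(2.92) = -28.06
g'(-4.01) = -46.24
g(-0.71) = -10.06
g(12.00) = -1713.00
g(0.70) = -7.94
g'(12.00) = -430.00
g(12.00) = -1713.00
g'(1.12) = -1.76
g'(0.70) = 0.53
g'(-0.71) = 0.49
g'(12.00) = -430.00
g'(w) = 2 - 3*w^2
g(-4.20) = 56.69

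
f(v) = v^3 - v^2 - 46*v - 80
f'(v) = 3*v^2 - 2*v - 46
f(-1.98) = -0.60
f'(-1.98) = -30.28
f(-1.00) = -36.00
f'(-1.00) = -41.00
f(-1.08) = -32.75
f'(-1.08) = -40.34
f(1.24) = -136.67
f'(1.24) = -43.87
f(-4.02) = 23.79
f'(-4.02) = 10.52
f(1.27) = -137.98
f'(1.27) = -43.70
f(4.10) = -216.49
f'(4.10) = -3.77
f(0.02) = -80.92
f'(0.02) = -46.04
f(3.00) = -200.00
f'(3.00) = -25.00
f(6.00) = -176.00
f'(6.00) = 50.00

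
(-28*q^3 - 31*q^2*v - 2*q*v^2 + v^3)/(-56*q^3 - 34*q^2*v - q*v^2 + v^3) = (q + v)/(2*q + v)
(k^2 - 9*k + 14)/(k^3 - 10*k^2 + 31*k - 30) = (k - 7)/(k^2 - 8*k + 15)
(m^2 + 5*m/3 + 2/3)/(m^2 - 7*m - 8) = (m + 2/3)/(m - 8)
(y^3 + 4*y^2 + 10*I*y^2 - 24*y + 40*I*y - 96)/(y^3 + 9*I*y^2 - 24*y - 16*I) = (y^2 + y*(4 + 6*I) + 24*I)/(y^2 + 5*I*y - 4)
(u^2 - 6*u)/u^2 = (u - 6)/u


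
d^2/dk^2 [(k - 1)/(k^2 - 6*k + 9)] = 2*(k + 3)/(k^4 - 12*k^3 + 54*k^2 - 108*k + 81)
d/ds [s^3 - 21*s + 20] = 3*s^2 - 21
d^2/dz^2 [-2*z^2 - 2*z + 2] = -4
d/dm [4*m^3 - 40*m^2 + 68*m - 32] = 12*m^2 - 80*m + 68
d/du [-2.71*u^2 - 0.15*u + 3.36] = -5.42*u - 0.15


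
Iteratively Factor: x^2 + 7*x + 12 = (x + 3)*(x + 4)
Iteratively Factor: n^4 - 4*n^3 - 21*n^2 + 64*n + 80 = (n - 4)*(n^3 - 21*n - 20) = (n - 4)*(n + 1)*(n^2 - n - 20) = (n - 4)*(n + 1)*(n + 4)*(n - 5)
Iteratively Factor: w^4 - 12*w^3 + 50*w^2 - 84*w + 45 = (w - 3)*(w^3 - 9*w^2 + 23*w - 15) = (w - 3)^2*(w^2 - 6*w + 5) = (w - 5)*(w - 3)^2*(w - 1)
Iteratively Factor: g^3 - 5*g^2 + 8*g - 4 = (g - 2)*(g^2 - 3*g + 2) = (g - 2)^2*(g - 1)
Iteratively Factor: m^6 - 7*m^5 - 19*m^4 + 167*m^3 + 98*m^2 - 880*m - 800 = (m + 1)*(m^5 - 8*m^4 - 11*m^3 + 178*m^2 - 80*m - 800) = (m + 1)*(m + 2)*(m^4 - 10*m^3 + 9*m^2 + 160*m - 400) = (m - 4)*(m + 1)*(m + 2)*(m^3 - 6*m^2 - 15*m + 100) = (m - 5)*(m - 4)*(m + 1)*(m + 2)*(m^2 - m - 20) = (m - 5)^2*(m - 4)*(m + 1)*(m + 2)*(m + 4)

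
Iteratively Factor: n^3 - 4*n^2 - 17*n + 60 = (n - 5)*(n^2 + n - 12) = (n - 5)*(n - 3)*(n + 4)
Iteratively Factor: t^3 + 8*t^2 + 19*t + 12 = (t + 4)*(t^2 + 4*t + 3) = (t + 3)*(t + 4)*(t + 1)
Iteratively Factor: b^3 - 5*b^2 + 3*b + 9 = (b - 3)*(b^2 - 2*b - 3) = (b - 3)*(b + 1)*(b - 3)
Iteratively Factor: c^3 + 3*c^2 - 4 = (c + 2)*(c^2 + c - 2) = (c + 2)^2*(c - 1)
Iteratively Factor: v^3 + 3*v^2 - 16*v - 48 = (v - 4)*(v^2 + 7*v + 12) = (v - 4)*(v + 3)*(v + 4)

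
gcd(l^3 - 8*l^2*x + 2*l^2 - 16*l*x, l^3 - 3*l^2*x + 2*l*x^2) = l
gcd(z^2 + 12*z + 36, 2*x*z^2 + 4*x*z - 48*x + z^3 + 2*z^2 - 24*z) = z + 6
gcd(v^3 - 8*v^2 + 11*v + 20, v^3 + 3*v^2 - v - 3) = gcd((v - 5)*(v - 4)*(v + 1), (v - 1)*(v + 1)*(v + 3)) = v + 1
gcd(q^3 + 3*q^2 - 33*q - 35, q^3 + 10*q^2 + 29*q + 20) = q + 1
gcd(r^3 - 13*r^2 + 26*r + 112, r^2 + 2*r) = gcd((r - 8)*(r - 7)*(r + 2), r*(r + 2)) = r + 2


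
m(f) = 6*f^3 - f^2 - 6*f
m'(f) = 18*f^2 - 2*f - 6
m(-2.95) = -145.04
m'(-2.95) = 156.54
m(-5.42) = -952.18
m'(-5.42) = 533.62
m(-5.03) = -758.70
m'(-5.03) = 459.48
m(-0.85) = 0.69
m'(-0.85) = 8.70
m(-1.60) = -17.54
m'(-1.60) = 43.28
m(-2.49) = -83.89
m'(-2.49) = 110.58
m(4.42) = 472.05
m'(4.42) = 336.82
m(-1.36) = -8.78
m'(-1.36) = 30.01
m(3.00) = 135.00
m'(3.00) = 150.00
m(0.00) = 0.00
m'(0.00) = -6.00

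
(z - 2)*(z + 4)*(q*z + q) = q*z^3 + 3*q*z^2 - 6*q*z - 8*q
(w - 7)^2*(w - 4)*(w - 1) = w^4 - 19*w^3 + 123*w^2 - 301*w + 196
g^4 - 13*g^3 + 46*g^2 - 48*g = g*(g - 8)*(g - 3)*(g - 2)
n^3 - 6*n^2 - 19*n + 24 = (n - 8)*(n - 1)*(n + 3)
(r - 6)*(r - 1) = r^2 - 7*r + 6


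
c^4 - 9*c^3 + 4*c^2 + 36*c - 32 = (c - 8)*(c - 2)*(c - 1)*(c + 2)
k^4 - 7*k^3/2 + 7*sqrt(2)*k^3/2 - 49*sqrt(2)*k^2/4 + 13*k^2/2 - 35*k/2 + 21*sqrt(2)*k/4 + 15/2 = (k - 3)*(k - 1/2)*(k + sqrt(2))*(k + 5*sqrt(2)/2)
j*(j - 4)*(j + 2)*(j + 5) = j^4 + 3*j^3 - 18*j^2 - 40*j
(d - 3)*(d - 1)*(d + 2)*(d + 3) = d^4 + d^3 - 11*d^2 - 9*d + 18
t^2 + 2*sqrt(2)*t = t*(t + 2*sqrt(2))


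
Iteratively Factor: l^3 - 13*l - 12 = (l + 1)*(l^2 - l - 12) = (l + 1)*(l + 3)*(l - 4)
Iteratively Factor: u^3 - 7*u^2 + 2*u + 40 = (u + 2)*(u^2 - 9*u + 20) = (u - 4)*(u + 2)*(u - 5)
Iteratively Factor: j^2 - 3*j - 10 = (j + 2)*(j - 5)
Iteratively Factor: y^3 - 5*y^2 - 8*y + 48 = (y + 3)*(y^2 - 8*y + 16) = (y - 4)*(y + 3)*(y - 4)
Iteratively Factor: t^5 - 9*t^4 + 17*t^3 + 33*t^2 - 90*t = (t + 2)*(t^4 - 11*t^3 + 39*t^2 - 45*t) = (t - 5)*(t + 2)*(t^3 - 6*t^2 + 9*t) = (t - 5)*(t - 3)*(t + 2)*(t^2 - 3*t) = t*(t - 5)*(t - 3)*(t + 2)*(t - 3)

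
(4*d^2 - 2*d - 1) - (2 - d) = 4*d^2 - d - 3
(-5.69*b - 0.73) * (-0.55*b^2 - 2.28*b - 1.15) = 3.1295*b^3 + 13.3747*b^2 + 8.2079*b + 0.8395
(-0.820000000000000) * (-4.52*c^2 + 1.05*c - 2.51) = 3.7064*c^2 - 0.861*c + 2.0582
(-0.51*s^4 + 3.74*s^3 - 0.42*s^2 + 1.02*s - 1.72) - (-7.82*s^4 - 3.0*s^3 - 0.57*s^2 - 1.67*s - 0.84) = 7.31*s^4 + 6.74*s^3 + 0.15*s^2 + 2.69*s - 0.88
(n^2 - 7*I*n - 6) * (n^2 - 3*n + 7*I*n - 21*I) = n^4 - 3*n^3 + 43*n^2 - 129*n - 42*I*n + 126*I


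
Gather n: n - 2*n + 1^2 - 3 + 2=-n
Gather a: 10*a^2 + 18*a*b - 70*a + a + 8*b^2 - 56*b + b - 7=10*a^2 + a*(18*b - 69) + 8*b^2 - 55*b - 7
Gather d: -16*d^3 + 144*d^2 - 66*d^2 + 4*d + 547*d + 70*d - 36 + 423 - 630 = -16*d^3 + 78*d^2 + 621*d - 243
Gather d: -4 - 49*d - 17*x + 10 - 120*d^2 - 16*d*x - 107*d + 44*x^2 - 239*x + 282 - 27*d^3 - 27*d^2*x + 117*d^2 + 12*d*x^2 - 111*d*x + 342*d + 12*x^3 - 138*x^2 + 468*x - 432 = -27*d^3 + d^2*(-27*x - 3) + d*(12*x^2 - 127*x + 186) + 12*x^3 - 94*x^2 + 212*x - 144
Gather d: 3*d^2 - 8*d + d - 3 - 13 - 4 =3*d^2 - 7*d - 20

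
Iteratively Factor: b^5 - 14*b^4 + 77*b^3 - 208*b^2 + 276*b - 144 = (b - 2)*(b^4 - 12*b^3 + 53*b^2 - 102*b + 72) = (b - 3)*(b - 2)*(b^3 - 9*b^2 + 26*b - 24) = (b - 3)^2*(b - 2)*(b^2 - 6*b + 8) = (b - 3)^2*(b - 2)^2*(b - 4)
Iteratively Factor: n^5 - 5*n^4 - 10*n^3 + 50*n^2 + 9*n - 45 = (n - 1)*(n^4 - 4*n^3 - 14*n^2 + 36*n + 45) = (n - 5)*(n - 1)*(n^3 + n^2 - 9*n - 9) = (n - 5)*(n - 1)*(n + 1)*(n^2 - 9) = (n - 5)*(n - 1)*(n + 1)*(n + 3)*(n - 3)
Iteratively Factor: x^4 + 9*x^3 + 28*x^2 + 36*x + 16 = (x + 4)*(x^3 + 5*x^2 + 8*x + 4) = (x + 1)*(x + 4)*(x^2 + 4*x + 4) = (x + 1)*(x + 2)*(x + 4)*(x + 2)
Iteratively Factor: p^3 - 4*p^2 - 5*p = (p)*(p^2 - 4*p - 5) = p*(p - 5)*(p + 1)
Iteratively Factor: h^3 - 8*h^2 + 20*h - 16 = (h - 2)*(h^2 - 6*h + 8) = (h - 4)*(h - 2)*(h - 2)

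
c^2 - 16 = (c - 4)*(c + 4)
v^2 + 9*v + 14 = (v + 2)*(v + 7)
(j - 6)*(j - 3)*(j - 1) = j^3 - 10*j^2 + 27*j - 18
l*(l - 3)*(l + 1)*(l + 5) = l^4 + 3*l^3 - 13*l^2 - 15*l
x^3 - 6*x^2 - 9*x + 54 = (x - 6)*(x - 3)*(x + 3)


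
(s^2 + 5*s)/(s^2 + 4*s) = (s + 5)/(s + 4)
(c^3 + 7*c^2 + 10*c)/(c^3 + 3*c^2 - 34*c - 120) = c*(c + 2)/(c^2 - 2*c - 24)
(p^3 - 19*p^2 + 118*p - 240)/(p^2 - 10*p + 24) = (p^2 - 13*p + 40)/(p - 4)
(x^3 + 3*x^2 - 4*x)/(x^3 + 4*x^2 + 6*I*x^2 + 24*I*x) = (x - 1)/(x + 6*I)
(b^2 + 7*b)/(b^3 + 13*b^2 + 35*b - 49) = b/(b^2 + 6*b - 7)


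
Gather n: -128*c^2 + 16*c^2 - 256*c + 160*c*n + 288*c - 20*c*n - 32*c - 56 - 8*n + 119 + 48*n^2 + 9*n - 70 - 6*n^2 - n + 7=-112*c^2 + 140*c*n + 42*n^2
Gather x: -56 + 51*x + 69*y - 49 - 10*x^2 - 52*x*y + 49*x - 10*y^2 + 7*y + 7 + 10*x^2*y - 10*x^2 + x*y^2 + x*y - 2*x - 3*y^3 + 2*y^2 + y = x^2*(10*y - 20) + x*(y^2 - 51*y + 98) - 3*y^3 - 8*y^2 + 77*y - 98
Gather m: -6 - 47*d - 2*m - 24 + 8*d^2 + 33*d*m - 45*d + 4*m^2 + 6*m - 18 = 8*d^2 - 92*d + 4*m^2 + m*(33*d + 4) - 48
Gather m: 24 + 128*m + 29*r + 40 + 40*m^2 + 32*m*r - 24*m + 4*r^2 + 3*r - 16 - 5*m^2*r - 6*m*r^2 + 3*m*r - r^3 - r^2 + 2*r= m^2*(40 - 5*r) + m*(-6*r^2 + 35*r + 104) - r^3 + 3*r^2 + 34*r + 48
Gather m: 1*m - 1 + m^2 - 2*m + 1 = m^2 - m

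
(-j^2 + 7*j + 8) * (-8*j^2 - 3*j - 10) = 8*j^4 - 53*j^3 - 75*j^2 - 94*j - 80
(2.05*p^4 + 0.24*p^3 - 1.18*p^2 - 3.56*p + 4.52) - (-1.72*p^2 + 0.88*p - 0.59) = 2.05*p^4 + 0.24*p^3 + 0.54*p^2 - 4.44*p + 5.11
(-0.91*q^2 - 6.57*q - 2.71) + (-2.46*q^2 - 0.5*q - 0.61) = -3.37*q^2 - 7.07*q - 3.32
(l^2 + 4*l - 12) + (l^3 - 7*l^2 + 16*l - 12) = l^3 - 6*l^2 + 20*l - 24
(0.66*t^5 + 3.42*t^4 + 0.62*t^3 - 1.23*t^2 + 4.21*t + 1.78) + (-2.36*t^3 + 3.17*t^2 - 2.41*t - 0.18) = 0.66*t^5 + 3.42*t^4 - 1.74*t^3 + 1.94*t^2 + 1.8*t + 1.6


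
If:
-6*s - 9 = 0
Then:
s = -3/2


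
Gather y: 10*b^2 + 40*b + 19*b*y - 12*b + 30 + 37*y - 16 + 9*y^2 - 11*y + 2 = 10*b^2 + 28*b + 9*y^2 + y*(19*b + 26) + 16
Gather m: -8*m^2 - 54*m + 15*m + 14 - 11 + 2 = -8*m^2 - 39*m + 5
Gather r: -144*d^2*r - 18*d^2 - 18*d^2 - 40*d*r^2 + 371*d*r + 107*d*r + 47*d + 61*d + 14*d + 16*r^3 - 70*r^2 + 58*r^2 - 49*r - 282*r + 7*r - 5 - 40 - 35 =-36*d^2 + 122*d + 16*r^3 + r^2*(-40*d - 12) + r*(-144*d^2 + 478*d - 324) - 80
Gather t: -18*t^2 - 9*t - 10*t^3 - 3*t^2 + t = -10*t^3 - 21*t^2 - 8*t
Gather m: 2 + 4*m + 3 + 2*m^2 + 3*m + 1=2*m^2 + 7*m + 6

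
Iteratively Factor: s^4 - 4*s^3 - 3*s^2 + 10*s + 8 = (s - 2)*(s^3 - 2*s^2 - 7*s - 4) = (s - 2)*(s + 1)*(s^2 - 3*s - 4) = (s - 4)*(s - 2)*(s + 1)*(s + 1)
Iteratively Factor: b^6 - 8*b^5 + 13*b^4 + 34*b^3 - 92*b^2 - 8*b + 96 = (b + 1)*(b^5 - 9*b^4 + 22*b^3 + 12*b^2 - 104*b + 96) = (b - 3)*(b + 1)*(b^4 - 6*b^3 + 4*b^2 + 24*b - 32) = (b - 3)*(b - 2)*(b + 1)*(b^3 - 4*b^2 - 4*b + 16) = (b - 3)*(b - 2)*(b + 1)*(b + 2)*(b^2 - 6*b + 8) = (b - 4)*(b - 3)*(b - 2)*(b + 1)*(b + 2)*(b - 2)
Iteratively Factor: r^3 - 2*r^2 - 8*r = (r - 4)*(r^2 + 2*r) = r*(r - 4)*(r + 2)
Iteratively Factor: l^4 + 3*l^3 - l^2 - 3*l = (l - 1)*(l^3 + 4*l^2 + 3*l) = (l - 1)*(l + 1)*(l^2 + 3*l) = l*(l - 1)*(l + 1)*(l + 3)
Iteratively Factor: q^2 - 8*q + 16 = (q - 4)*(q - 4)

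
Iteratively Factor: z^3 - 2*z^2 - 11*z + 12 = (z - 1)*(z^2 - z - 12) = (z - 1)*(z + 3)*(z - 4)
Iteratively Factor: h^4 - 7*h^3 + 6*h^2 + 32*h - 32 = (h - 4)*(h^3 - 3*h^2 - 6*h + 8) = (h - 4)*(h + 2)*(h^2 - 5*h + 4) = (h - 4)*(h - 1)*(h + 2)*(h - 4)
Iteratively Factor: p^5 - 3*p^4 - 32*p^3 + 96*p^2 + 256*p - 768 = (p - 4)*(p^4 + p^3 - 28*p^2 - 16*p + 192) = (p - 4)*(p + 4)*(p^3 - 3*p^2 - 16*p + 48) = (p - 4)*(p - 3)*(p + 4)*(p^2 - 16) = (p - 4)^2*(p - 3)*(p + 4)*(p + 4)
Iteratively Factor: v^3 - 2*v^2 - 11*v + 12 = (v - 4)*(v^2 + 2*v - 3) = (v - 4)*(v - 1)*(v + 3)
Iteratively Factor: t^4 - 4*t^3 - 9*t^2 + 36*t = (t - 3)*(t^3 - t^2 - 12*t) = t*(t - 3)*(t^2 - t - 12) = t*(t - 4)*(t - 3)*(t + 3)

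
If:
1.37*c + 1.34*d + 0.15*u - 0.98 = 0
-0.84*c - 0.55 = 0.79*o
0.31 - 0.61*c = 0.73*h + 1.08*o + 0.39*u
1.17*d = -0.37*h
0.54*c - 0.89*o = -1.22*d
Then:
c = -1.50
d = 1.32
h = -4.16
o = 0.90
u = 8.45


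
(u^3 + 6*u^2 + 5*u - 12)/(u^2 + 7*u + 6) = (u^3 + 6*u^2 + 5*u - 12)/(u^2 + 7*u + 6)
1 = 1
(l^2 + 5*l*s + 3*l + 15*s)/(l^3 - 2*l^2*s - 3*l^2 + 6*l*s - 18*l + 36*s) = (-l - 5*s)/(-l^2 + 2*l*s + 6*l - 12*s)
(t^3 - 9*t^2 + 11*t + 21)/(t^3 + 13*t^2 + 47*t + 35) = (t^2 - 10*t + 21)/(t^2 + 12*t + 35)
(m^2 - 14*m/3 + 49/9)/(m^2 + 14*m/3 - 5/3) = (9*m^2 - 42*m + 49)/(3*(3*m^2 + 14*m - 5))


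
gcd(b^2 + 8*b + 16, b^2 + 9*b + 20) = b + 4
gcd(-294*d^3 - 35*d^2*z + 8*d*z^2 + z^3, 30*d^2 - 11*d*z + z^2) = -6*d + z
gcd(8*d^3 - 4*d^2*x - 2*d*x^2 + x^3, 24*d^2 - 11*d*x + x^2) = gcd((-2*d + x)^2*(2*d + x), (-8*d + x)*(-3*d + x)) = 1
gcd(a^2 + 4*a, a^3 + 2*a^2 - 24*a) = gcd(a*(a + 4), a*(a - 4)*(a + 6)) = a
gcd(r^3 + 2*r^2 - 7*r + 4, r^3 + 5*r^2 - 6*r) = r - 1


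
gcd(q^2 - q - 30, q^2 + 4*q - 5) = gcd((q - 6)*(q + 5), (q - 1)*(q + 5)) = q + 5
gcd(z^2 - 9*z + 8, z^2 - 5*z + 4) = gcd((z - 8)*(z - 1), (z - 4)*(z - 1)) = z - 1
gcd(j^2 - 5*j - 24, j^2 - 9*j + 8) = j - 8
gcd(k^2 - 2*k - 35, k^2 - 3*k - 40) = k + 5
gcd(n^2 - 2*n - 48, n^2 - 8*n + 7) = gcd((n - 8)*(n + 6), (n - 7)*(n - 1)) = 1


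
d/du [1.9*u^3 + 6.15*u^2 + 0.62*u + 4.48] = 5.7*u^2 + 12.3*u + 0.62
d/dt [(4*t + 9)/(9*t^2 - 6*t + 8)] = 2*(-18*t^2 - 81*t + 43)/(81*t^4 - 108*t^3 + 180*t^2 - 96*t + 64)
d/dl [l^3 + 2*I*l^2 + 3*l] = 3*l^2 + 4*I*l + 3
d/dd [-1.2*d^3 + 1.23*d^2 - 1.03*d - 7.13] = -3.6*d^2 + 2.46*d - 1.03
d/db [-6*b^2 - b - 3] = -12*b - 1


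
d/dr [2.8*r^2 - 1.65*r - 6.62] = 5.6*r - 1.65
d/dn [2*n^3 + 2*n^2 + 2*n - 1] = 6*n^2 + 4*n + 2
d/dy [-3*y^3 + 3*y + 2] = 3 - 9*y^2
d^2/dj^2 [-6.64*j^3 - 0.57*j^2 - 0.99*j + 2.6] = -39.84*j - 1.14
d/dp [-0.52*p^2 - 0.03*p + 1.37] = -1.04*p - 0.03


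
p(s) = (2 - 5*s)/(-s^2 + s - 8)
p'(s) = (2 - 5*s)*(2*s - 1)/(-s^2 + s - 8)^2 - 5/(-s^2 + s - 8) = (5*s^2 - 5*s - (2*s - 1)*(5*s - 2) + 40)/(s^2 - s + 8)^2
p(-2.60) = -0.86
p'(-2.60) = -0.02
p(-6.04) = -0.64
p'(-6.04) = -0.07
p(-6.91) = -0.58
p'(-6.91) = -0.06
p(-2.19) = -0.86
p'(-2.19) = 0.02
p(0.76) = 0.23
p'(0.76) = 0.62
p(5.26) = 0.80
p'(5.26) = -0.09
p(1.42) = 0.59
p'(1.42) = 0.45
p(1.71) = 0.71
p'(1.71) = 0.36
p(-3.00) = -0.85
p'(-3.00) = -0.05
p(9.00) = 0.54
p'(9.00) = -0.05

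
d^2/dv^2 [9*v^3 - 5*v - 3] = 54*v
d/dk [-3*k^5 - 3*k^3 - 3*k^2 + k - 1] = -15*k^4 - 9*k^2 - 6*k + 1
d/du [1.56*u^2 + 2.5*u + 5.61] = 3.12*u + 2.5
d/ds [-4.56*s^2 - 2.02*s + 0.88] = -9.12*s - 2.02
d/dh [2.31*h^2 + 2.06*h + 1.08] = 4.62*h + 2.06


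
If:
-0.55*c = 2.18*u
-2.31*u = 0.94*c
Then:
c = 0.00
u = 0.00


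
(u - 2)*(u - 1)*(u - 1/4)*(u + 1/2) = u^4 - 11*u^3/4 + 9*u^2/8 + 7*u/8 - 1/4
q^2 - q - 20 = (q - 5)*(q + 4)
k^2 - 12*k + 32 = (k - 8)*(k - 4)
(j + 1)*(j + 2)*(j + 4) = j^3 + 7*j^2 + 14*j + 8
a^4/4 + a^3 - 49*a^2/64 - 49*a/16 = a*(a/4 + 1)*(a - 7/4)*(a + 7/4)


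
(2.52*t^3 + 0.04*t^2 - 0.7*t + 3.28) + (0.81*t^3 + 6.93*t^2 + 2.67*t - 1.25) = 3.33*t^3 + 6.97*t^2 + 1.97*t + 2.03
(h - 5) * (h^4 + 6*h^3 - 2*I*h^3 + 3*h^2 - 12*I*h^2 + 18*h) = h^5 + h^4 - 2*I*h^4 - 27*h^3 - 2*I*h^3 + 3*h^2 + 60*I*h^2 - 90*h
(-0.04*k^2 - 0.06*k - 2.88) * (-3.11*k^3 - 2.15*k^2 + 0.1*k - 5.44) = 0.1244*k^5 + 0.2726*k^4 + 9.0818*k^3 + 6.4036*k^2 + 0.0384*k + 15.6672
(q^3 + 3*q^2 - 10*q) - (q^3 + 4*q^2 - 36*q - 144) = -q^2 + 26*q + 144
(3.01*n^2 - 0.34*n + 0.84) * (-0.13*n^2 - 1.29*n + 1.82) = -0.3913*n^4 - 3.8387*n^3 + 5.8076*n^2 - 1.7024*n + 1.5288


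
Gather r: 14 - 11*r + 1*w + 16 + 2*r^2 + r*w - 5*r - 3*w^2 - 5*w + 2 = 2*r^2 + r*(w - 16) - 3*w^2 - 4*w + 32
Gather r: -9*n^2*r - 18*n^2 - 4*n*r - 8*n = -18*n^2 - 8*n + r*(-9*n^2 - 4*n)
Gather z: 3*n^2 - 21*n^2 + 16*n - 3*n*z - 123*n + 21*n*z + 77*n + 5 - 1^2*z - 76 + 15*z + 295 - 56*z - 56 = -18*n^2 - 30*n + z*(18*n - 42) + 168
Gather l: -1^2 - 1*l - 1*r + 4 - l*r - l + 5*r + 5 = l*(-r - 2) + 4*r + 8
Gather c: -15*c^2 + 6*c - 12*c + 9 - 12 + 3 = -15*c^2 - 6*c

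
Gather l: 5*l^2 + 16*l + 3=5*l^2 + 16*l + 3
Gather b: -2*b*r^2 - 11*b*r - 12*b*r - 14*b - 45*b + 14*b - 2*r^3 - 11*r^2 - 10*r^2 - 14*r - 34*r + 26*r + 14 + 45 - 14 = b*(-2*r^2 - 23*r - 45) - 2*r^3 - 21*r^2 - 22*r + 45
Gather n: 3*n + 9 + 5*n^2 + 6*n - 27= 5*n^2 + 9*n - 18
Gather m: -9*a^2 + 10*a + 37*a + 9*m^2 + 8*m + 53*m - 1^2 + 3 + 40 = -9*a^2 + 47*a + 9*m^2 + 61*m + 42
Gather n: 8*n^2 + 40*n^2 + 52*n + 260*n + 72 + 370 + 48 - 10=48*n^2 + 312*n + 480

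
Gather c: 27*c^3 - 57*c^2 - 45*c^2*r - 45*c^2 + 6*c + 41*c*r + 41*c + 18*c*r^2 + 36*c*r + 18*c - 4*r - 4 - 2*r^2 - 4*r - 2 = 27*c^3 + c^2*(-45*r - 102) + c*(18*r^2 + 77*r + 65) - 2*r^2 - 8*r - 6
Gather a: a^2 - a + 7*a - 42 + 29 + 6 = a^2 + 6*a - 7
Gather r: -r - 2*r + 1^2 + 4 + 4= 9 - 3*r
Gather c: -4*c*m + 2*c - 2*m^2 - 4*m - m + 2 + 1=c*(2 - 4*m) - 2*m^2 - 5*m + 3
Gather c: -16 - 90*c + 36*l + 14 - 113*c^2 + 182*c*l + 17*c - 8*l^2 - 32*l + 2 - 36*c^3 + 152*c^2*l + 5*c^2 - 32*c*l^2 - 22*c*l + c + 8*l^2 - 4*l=-36*c^3 + c^2*(152*l - 108) + c*(-32*l^2 + 160*l - 72)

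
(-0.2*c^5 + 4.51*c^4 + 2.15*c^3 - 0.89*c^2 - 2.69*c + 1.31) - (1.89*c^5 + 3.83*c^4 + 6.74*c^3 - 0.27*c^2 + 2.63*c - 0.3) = -2.09*c^5 + 0.68*c^4 - 4.59*c^3 - 0.62*c^2 - 5.32*c + 1.61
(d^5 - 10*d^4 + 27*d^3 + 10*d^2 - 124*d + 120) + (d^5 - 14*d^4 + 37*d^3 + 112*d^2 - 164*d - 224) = 2*d^5 - 24*d^4 + 64*d^3 + 122*d^2 - 288*d - 104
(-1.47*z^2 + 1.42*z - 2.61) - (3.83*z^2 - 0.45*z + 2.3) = -5.3*z^2 + 1.87*z - 4.91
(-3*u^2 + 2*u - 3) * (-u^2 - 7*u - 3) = 3*u^4 + 19*u^3 - 2*u^2 + 15*u + 9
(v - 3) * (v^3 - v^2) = v^4 - 4*v^3 + 3*v^2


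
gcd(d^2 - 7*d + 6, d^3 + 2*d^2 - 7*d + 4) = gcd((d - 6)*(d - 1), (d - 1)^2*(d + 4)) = d - 1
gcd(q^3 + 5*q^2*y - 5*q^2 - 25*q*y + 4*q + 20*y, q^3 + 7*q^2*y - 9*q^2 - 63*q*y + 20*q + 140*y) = q - 4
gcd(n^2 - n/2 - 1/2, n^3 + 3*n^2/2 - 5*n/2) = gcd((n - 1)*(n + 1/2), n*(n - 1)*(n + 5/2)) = n - 1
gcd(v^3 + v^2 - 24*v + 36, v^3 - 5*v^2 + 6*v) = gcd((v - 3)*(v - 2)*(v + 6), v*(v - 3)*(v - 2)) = v^2 - 5*v + 6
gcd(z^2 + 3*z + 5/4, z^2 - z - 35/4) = z + 5/2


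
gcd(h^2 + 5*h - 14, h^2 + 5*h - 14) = h^2 + 5*h - 14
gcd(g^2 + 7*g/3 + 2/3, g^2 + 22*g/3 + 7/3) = g + 1/3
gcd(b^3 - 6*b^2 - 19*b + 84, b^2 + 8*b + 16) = b + 4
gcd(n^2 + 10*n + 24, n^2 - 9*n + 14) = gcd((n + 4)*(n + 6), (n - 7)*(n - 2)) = 1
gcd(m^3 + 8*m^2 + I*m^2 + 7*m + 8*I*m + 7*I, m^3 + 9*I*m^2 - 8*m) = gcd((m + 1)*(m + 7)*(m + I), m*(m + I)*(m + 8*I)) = m + I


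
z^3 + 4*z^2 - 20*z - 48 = (z - 4)*(z + 2)*(z + 6)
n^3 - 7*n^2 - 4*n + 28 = (n - 7)*(n - 2)*(n + 2)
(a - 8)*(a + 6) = a^2 - 2*a - 48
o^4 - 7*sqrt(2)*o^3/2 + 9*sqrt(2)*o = o*(o - 3*sqrt(2))*(o - 3*sqrt(2)/2)*(o + sqrt(2))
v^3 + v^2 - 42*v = v*(v - 6)*(v + 7)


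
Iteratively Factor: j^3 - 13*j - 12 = (j - 4)*(j^2 + 4*j + 3) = (j - 4)*(j + 1)*(j + 3)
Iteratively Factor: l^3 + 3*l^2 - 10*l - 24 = (l + 4)*(l^2 - l - 6) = (l - 3)*(l + 4)*(l + 2)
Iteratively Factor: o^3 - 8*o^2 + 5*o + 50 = (o - 5)*(o^2 - 3*o - 10) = (o - 5)*(o + 2)*(o - 5)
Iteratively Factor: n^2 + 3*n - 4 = (n - 1)*(n + 4)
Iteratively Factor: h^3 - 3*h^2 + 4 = (h - 2)*(h^2 - h - 2) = (h - 2)*(h + 1)*(h - 2)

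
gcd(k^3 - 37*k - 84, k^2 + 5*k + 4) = k + 4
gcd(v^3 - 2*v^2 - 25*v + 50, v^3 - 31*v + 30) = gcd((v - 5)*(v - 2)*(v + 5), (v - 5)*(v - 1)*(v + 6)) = v - 5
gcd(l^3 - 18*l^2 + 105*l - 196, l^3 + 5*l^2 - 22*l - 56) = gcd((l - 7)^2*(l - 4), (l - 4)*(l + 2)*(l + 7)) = l - 4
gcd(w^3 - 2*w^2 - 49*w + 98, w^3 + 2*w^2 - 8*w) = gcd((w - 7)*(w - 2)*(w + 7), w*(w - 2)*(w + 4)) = w - 2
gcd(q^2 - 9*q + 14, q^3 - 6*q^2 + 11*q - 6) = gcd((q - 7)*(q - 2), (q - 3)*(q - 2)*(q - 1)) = q - 2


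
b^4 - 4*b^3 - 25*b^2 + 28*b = b*(b - 7)*(b - 1)*(b + 4)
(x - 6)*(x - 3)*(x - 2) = x^3 - 11*x^2 + 36*x - 36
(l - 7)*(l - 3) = l^2 - 10*l + 21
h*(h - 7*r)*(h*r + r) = h^3*r - 7*h^2*r^2 + h^2*r - 7*h*r^2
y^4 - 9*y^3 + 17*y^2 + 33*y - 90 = (y - 5)*(y - 3)^2*(y + 2)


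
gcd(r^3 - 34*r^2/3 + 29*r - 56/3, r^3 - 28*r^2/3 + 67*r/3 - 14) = r^2 - 10*r/3 + 7/3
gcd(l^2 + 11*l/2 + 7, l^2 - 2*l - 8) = l + 2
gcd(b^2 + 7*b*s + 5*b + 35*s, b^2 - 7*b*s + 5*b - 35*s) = b + 5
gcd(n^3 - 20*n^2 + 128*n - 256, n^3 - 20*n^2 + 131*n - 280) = n - 8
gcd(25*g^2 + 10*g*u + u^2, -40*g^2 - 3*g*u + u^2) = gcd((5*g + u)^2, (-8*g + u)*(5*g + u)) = 5*g + u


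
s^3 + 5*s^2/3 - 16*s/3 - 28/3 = (s - 7/3)*(s + 2)^2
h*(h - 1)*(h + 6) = h^3 + 5*h^2 - 6*h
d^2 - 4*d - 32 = (d - 8)*(d + 4)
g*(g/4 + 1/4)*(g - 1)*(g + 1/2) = g^4/4 + g^3/8 - g^2/4 - g/8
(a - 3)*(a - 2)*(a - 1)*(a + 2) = a^4 - 4*a^3 - a^2 + 16*a - 12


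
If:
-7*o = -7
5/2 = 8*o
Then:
No Solution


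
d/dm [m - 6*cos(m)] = 6*sin(m) + 1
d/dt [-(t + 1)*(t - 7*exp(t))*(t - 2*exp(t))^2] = (t - 2*exp(t))*((-t + 7*exp(t))*(t - 2*exp(t)) + 2*(t + 1)*(t - 7*exp(t))*(2*exp(t) - 1) + (t + 1)*(t - 2*exp(t))*(7*exp(t) - 1))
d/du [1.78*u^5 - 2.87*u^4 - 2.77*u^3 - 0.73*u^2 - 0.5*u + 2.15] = 8.9*u^4 - 11.48*u^3 - 8.31*u^2 - 1.46*u - 0.5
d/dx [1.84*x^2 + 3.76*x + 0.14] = 3.68*x + 3.76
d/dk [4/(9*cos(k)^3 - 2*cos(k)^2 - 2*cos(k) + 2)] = 4*(27*cos(k)^2 - 4*cos(k) - 2)*sin(k)/(9*cos(k)^3 - 2*cos(k)^2 - 2*cos(k) + 2)^2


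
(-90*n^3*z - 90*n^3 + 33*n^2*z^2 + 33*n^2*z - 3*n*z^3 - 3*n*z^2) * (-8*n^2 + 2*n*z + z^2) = 720*n^5*z + 720*n^5 - 444*n^4*z^2 - 444*n^4*z + 27*n^2*z^4 + 27*n^2*z^3 - 3*n*z^5 - 3*n*z^4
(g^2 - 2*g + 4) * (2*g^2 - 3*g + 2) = 2*g^4 - 7*g^3 + 16*g^2 - 16*g + 8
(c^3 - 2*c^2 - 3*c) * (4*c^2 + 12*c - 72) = 4*c^5 + 4*c^4 - 108*c^3 + 108*c^2 + 216*c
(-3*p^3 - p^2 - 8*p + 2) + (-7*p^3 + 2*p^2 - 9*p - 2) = -10*p^3 + p^2 - 17*p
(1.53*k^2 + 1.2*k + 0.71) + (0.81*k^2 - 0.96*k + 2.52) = 2.34*k^2 + 0.24*k + 3.23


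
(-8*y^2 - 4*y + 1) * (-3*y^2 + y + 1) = 24*y^4 + 4*y^3 - 15*y^2 - 3*y + 1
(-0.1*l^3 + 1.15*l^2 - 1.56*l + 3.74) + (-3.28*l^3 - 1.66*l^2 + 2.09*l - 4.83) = -3.38*l^3 - 0.51*l^2 + 0.53*l - 1.09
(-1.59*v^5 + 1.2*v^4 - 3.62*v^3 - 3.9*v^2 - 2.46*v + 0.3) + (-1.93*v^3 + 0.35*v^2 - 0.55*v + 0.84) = -1.59*v^5 + 1.2*v^4 - 5.55*v^3 - 3.55*v^2 - 3.01*v + 1.14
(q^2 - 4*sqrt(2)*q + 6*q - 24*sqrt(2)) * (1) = q^2 - 4*sqrt(2)*q + 6*q - 24*sqrt(2)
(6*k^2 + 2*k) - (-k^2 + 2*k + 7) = 7*k^2 - 7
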